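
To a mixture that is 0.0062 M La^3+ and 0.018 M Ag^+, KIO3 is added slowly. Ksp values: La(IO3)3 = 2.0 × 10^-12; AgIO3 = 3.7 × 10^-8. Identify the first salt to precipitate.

AgIO3

Precipitation of each salt starts when its ion product equals its Ksp.
For La(IO3)3: 2.0 × 10^-12 = 0.0062 × [IO3^-]^3  ⇒  [IO3^-] = 6.9 × 10^-4 M.
For AgIO3: 3.7 × 10^-8 = 0.018 × [IO3^-]  ⇒  [IO3^-] = 2.1 x 10^-6 M.
The salt with the lower threshold [IO3^-] precipitates first: AgIO3.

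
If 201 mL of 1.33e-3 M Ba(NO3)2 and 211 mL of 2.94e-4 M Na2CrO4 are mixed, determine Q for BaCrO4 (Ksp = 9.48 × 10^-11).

Total volume = 201 + 211 = 412 mL.
[Ba^2+] = 1.33 x 10^-3 × (201/412) = 6.489 x 10^-4 M
[CrO4^2-] = 2.94 × 10^-4 × (211/412) = 1.506 × 10^-4 M
BaCrO4(s) ⇌ Ba^2+ + CrO4^2-, so Q = [Ba^2+][CrO4^2-]
Q = (6.489 x 10^-4)(1.506 × 10^-4) = 9.77 x 10^-8
Q > Ksp, so BaCrO4 will precipitate.

9.77 × 10^-8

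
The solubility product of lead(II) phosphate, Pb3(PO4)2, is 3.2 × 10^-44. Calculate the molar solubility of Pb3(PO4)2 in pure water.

s ≈ 7.8 × 10^-10 M

Pb3(PO4)2(s) <=> 3 Pb^2+(aq) + 2 PO4^3-(aq)
Ksp = [Pb^2+]^3[PO4^3-]^2
For each mole of Pb3(PO4)2 that dissolves: [Pb^2+] = 3s, [PO4^3-] = 2s.
Ksp = (3s)^3(2s)^2 = 108s^5
s^5 = 3.2 × 10^-44 / 108, so s = 7.8 × 10^-10 M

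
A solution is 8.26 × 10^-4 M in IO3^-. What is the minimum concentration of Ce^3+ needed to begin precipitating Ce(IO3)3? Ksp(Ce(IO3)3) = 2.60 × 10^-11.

Ce(IO3)3(s) ⇌ Ce^3+(aq) + 3 IO3^-(aq)
Ksp = [Ce^3+][IO3^-]^3
Precipitation begins when Q = Ksp. With [IO3^-] = 8.26 × 10^-4 M:
2.60 × 10^-11 = (8.26 × 10^-4)^3 × [Ce^3+]
[Ce^3+] = (2.60 × 10^-11 / 5.636 x 10^-10) = 4.61 × 10^-2 M

4.61e-2 M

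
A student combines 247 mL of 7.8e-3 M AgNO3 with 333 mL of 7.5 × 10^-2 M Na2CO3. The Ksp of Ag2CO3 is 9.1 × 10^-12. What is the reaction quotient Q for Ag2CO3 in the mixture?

4.8e-7

Total volume = 247 + 333 = 580 mL.
[Ag^+] = 7.8 × 10^-3 × (247/580) = 3.32 × 10^-3 M
[CO3^2-] = 7.5 x 10^-2 × (333/580) = 4.31 × 10^-2 M
Ag2CO3(s) ⇌ 2 Ag^+(aq) + CO3^2-(aq), so Q = [Ag^+]^2[CO3^2-]
Q = (3.32 x 10^-3)^2(4.31 × 10^-2) = 4.8 × 10^-7
Q > Ksp, so Ag2CO3 will precipitate.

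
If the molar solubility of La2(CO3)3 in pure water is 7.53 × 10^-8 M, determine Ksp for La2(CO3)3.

2.61 × 10^-34

La2(CO3)3(s) ⇌ 2 La^3+ + 3 CO3^2-
For each mole of La2(CO3)3 that dissolves: [La^3+] = 2s, [CO3^2-] = 3s.
Ksp = [La^3+]^2[CO3^2-]^3
So Ksp = (2s)^2 × (3s)^3 = 108s^5
With s = 7.53 × 10^-8: Ksp = 2.61 x 10^-34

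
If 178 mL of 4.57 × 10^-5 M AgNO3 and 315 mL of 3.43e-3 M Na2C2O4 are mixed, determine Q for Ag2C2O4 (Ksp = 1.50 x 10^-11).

Q = 5.97 × 10^-13

Total volume = 178 + 315 = 493 mL.
[Ag^+] = 4.57 × 10^-5 × (178/493) = 1.650 x 10^-5 M
[C2O4^2-] = 3.43 × 10^-3 × (315/493) = 2.192 × 10^-3 M
Ag2C2O4(s) ⇌ 2 Ag^+ + C2O4^2-, so Q = [Ag^+]^2[C2O4^2-]
Q = (1.650 × 10^-5)^2(2.192 × 10^-3) = 5.97 x 10^-13
Q < Ksp, so no precipitate of Ag2C2O4 forms.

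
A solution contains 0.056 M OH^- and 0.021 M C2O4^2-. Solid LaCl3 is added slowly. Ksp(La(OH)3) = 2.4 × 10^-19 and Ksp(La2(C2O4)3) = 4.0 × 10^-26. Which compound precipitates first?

Precipitation of each salt starts when its ion product equals its Ksp.
For La(OH)3: 2.4 × 10^-19 = (0.056)^3 × [La^3+]  ⇒  [La^3+] = 1.4 × 10^-15 M.
For La2(C2O4)3: 4.0 × 10^-26 = (0.021)^3 × [La^3+]^2  ⇒  [La^3+] = 6.6 x 10^-11 M.
The salt with the lower threshold [La^3+] precipitates first: La(OH)3.

La(OH)3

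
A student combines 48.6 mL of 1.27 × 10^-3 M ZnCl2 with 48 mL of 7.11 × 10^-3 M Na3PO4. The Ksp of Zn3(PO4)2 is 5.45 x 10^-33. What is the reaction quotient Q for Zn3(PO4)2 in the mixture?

Q ≈ 3.26 × 10^-15

Total volume = 48.6 + 48 = 96.6 mL.
[Zn^2+] = 1.27 × 10^-3 × (48.6/96.6) = 6.389 x 10^-4 M
[PO4^3-] = 7.11 × 10^-3 × (48/96.6) = 3.533 x 10^-3 M
Zn3(PO4)2(s) ⇌ 3 Zn^2+(aq) + 2 PO4^3-(aq), so Q = [Zn^2+]^3[PO4^3-]^2
Q = (6.389 × 10^-4)^3(3.533 × 10^-3)^2 = 3.26 × 10^-15
Q > Ksp, so Zn3(PO4)2 will precipitate.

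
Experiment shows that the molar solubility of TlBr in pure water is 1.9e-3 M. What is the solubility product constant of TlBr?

Ksp = 3.6e-6

TlBr(s) ⇌ Tl^+(aq) + Br^-(aq)
If s mol/L of TlBr dissolves, [Tl^+] = s and [Br^-] = s.
Ksp = [Tl^+][Br^-]
Ksp = (s)(s) = s^2
Ksp = (1.9 × 10^-3)^2 = 3.6 × 10^-6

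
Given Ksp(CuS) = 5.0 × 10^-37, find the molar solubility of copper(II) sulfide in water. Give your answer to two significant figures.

s = 7.1 × 10^-19 M

CuS(s) ⇌ Cu^2+ + S^2-
Ksp = [Cu^2+][S^2-]
If s mol/L of CuS dissolves, [Cu^2+] = s and [S^2-] = s.
Ksp = (s)(s) = s^2
s = √(5.0 × 10^-37) = 7.1 x 10^-19 M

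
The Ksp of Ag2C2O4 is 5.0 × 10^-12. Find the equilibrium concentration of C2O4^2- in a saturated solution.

Ag2C2O4(s) ⇌ 2 Ag^+ + C2O4^2-
Ksp = [Ag^+]^2[C2O4^2-]
Let s = molar solubility. Then [Ag^+] = 2s and [C2O4^2-] = s.
Ksp = (2s)^2s = 4s^3
s = (5.0 × 10^-12 / 4)^(1/3) = 1.08 × 10^-4 M
[C2O4^2-] = s = 1.1 × 10^-4 M

[C2O4^2-] ≈ 1.1 × 10^-4 M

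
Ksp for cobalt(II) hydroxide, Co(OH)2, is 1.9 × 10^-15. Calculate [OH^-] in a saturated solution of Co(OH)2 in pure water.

Co(OH)2(s) ⇌ Co^2+ + 2 OH^-
Ksp = [Co^2+][OH^-]^2
For each mole of Co(OH)2 that dissolves: [Co^2+] = s, [OH^-] = 2s.
Substituting: Ksp = s(2s)^2 = 4s^3
s^3 = 1.9 × 10^-15 / 4, so s = 7.80 x 10^-6 M
[OH^-] = 2s = 1.6 x 10^-5 M

[OH^-] = 1.6 × 10^-5 M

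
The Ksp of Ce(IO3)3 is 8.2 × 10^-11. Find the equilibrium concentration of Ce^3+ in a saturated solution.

Ce(IO3)3(s) ⇌ Ce^3+(aq) + 3 IO3^-(aq)
Ksp = [Ce^3+][IO3^-]^3
Let s = molar solubility. Then [Ce^3+] = s and [IO3^-] = 3s.
Substituting: Ksp = s(3s)^3 = 27s^4
s^4 = 8.2 × 10^-11 / 27, so s = 1.32 × 10^-3 M
[Ce^3+] = s = 1.3 × 10^-3 M

[Ce^3+] = 1.3 × 10^-3 M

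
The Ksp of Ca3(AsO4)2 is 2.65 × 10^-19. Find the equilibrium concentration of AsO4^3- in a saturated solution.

Ca3(AsO4)2(s) ⇌ 3 Ca^2+(aq) + 2 AsO4^3-(aq)
Ksp = [Ca^2+]^3[AsO4^3-]^2
With molar solubility s: [Ca^2+] = 3s, [AsO4^3-] = 2s.
Substituting: Ksp = (3s)^3(2s)^2 = 108s^5
Solving, s = (2.65 × 10^-19/108)^(1/5) = 7.550 × 10^-5 M
[AsO4^3-] = 2s = 1.51 × 10^-4 M

[AsO4^3-] ≈ 1.51e-4 M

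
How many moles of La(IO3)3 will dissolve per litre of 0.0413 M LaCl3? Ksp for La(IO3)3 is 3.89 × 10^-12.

1.52 × 10^-4 M

La(IO3)3(s) <=> La^3+ + 3 IO3^-
Ksp = [La^3+][IO3^-]^3
If s mol/L dissolves here, [La^3+] = 0.0413 + s ≈ 0.0413, [IO3^-] = 3s (since La^3+ from LaCl3 dominates).
Ksp ≈ 0.0413 × (3s)^3
s = 1.52 × 10^-4 M
Check: s = 1.5 × 10^-4 ≪ 0.0413, so the approximation is valid.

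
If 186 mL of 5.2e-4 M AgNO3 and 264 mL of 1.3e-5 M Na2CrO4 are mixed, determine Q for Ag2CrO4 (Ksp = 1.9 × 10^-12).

Total volume = 186 + 264 = 450 mL.
[Ag^+] = 5.2 × 10^-4 × (186/450) = 2.15 × 10^-4 M
[CrO4^2-] = 1.3 × 10^-5 × (264/450) = 7.63 x 10^-6 M
Ag2CrO4(s) ⇌ 2 Ag^+ + CrO4^2-, so Q = [Ag^+]^2[CrO4^2-]
Q = (2.15 × 10^-4)^2(7.63 × 10^-6) = 3.5 × 10^-13
Q < Ksp, so no precipitate of Ag2CrO4 forms.

3.5e-13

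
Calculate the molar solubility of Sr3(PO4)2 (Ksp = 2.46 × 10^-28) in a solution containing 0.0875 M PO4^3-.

s ≈ 1.06 x 10^-9 M

Sr3(PO4)2(s) ⇌ 3 Sr^2+(aq) + 2 PO4^3-(aq)
Ksp = [Sr^2+]^3[PO4^3-]^2
Let s be the molar solubility in this solution. [Sr^2+] = 3s, [PO4^3-] = 0.0875 + 2s ≈ 0.0875 (Ksp is small, so little additional dissolves).
Ksp ≈ (3s)^3 × (0.0875)^2
s = 1.06 x 10^-9 M
Check: 2s = 2.1 × 10^-9 ≪ 0.0875, so the approximation is valid.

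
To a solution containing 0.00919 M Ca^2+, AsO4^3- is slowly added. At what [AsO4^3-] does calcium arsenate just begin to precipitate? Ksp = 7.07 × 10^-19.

9.54 × 10^-7 M

Ca3(AsO4)2(s) <=> 3 Ca^2+(aq) + 2 AsO4^3-(aq)
Ksp = [Ca^2+]^3[AsO4^3-]^2
Precipitation begins when Q = Ksp. With [Ca^2+] = 0.00919 M:
7.07 × 10^-19 = (0.00919)^3 × [AsO4^3-]^2
[AsO4^3-] = (7.07 × 10^-19 / 7.762 × 10^-7)^(1/2) = 9.54 × 10^-7 M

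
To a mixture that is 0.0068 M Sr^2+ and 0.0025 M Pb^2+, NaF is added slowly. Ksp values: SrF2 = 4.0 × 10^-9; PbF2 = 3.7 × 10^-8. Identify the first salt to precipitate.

Precipitation of each salt starts when its ion product equals its Ksp.
For SrF2: 4.0 × 10^-9 = 0.0068 × [F^-]^2  ⇒  [F^-] = 7.7 x 10^-4 M.
For PbF2: 3.7 × 10^-8 = 0.0025 × [F^-]^2  ⇒  [F^-] = 3.8 × 10^-3 M.
The salt with the lower threshold [F^-] precipitates first: SrF2.

SrF2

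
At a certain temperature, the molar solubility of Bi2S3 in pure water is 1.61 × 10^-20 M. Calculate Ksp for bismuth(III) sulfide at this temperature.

1.17e-97

Bi2S3(s) ⇌ 2 Bi^3+ + 3 S^2-
If s mol/L of Bi2S3 dissolves, [Bi^3+] = 2s and [S^2-] = 3s.
Ksp = [Bi^3+]^2[S^2-]^3
Ksp = (2s)^2(3s)^3 = 108s^5
With s = 1.61 × 10^-20: Ksp = 1.17 × 10^-97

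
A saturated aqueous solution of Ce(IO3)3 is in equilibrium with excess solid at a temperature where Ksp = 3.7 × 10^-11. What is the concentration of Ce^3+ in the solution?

Ce(IO3)3(s) ⇌ Ce^3+ + 3 IO3^-
Ksp = [Ce^3+][IO3^-]^3
If s mol/L of Ce(IO3)3 dissolves, [Ce^3+] = s and [IO3^-] = 3s.
So Ksp = s × (3s)^3 = 27s^4
s = (3.7 × 10^-11 / 27)^(1/4) = 1.08 x 10^-3 M
[Ce^3+] = s = 1.1 × 10^-3 M

[Ce^3+] ≈ 1.1 × 10^-3 M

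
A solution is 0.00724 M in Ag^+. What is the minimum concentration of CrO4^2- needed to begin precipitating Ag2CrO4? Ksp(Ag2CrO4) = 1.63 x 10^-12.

Ag2CrO4(s) <=> 2 Ag^+(aq) + CrO4^2-(aq)
Ksp = [Ag^+]^2[CrO4^2-]
Precipitation begins when Q = Ksp. With [Ag^+] = 0.00724 M:
1.63 x 10^-12 = (0.00724)^2 × [CrO4^2-]
[CrO4^2-] = (1.63 x 10^-12 / 5.242 x 10^-5) = 3.11 × 10^-8 M

[CrO4^2-] ≈ 3.11 x 10^-8 M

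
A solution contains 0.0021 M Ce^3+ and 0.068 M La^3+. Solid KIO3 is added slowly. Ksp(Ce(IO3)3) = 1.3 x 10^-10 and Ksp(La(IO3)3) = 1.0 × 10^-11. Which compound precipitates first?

Each salt begins to precipitate when Q = Ksp, i.e. when [IO3^-] reaches its threshold.
For Ce(IO3)3: 1.3 x 10^-10 = 0.0021 × [IO3^-]^3  ⇒  [IO3^-] = 4.0 x 10^-3 M.
For La(IO3)3: 1.0 × 10^-11 = 0.068 × [IO3^-]^3  ⇒  [IO3^-] = 5.3 × 10^-4 M.
The salt with the lower threshold [IO3^-] precipitates first: La(IO3)3.

La(IO3)3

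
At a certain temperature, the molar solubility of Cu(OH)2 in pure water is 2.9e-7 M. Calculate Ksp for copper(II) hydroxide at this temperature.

Ksp ≈ 9.8 × 10^-20

Cu(OH)2(s) ⇌ Cu^2+(aq) + 2 OH^-(aq)
With molar solubility s: [Cu^2+] = s, [OH^-] = 2s.
Ksp = [Cu^2+][OH^-]^2
So Ksp = s × (2s)^2 = 4s^3
Ksp = 4 × (2.9 × 10^-7)^3 = 9.8 × 10^-20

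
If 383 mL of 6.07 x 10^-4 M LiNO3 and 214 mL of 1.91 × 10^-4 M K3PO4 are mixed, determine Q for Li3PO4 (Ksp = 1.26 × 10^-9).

Q = 4.04e-15

Total volume = 383 + 214 = 597 mL.
[Li^+] = 6.07 x 10^-4 × (383/597) = 3.894 × 10^-4 M
[PO4^3-] = 1.91 × 10^-4 × (214/597) = 6.847 × 10^-5 M
Li3PO4(s) <=> 3 Li^+(aq) + PO4^3-(aq), so Q = [Li^+]^3[PO4^3-]
Q = (3.894 × 10^-4)^3(6.847 × 10^-5) = 4.04 x 10^-15
Q < Ksp, so no precipitate of Li3PO4 forms.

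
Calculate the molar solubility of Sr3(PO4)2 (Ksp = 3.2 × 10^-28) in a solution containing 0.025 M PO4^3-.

Sr3(PO4)2(s) <=> 3 Sr^2+(aq) + 2 PO4^3-(aq)
Ksp = [Sr^2+]^3[PO4^3-]^2
If s mol/L dissolves here, [Sr^2+] = 3s, [PO4^3-] = 0.025 + 2s ≈ 0.025 (since the PO4^3- already present dominates).
Ksp ≈ (3s)^3 × (0.025)^2
s = 2.7 x 10^-9 M
Check: 2s = 5.3 × 10^-9 ≪ 0.025, so the approximation is valid.

2.7e-9 M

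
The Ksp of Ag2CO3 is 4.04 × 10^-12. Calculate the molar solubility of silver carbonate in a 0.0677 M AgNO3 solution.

8.81e-10 M

Ag2CO3(s) <=> 2 Ag^+ + CO3^2-
Ksp = [Ag^+]^2[CO3^2-]
If s mol/L dissolves here, [Ag^+] = 0.0677 + 2s ≈ 0.0677, [CO3^2-] = s (common-ion effect: Ag^+ is already 0.0677 M).
Ksp ≈ (0.0677)^2 × s
s = 8.81 × 10^-10 M
Check: 2s = 1.8 × 10^-9 ≪ 0.0677, so the approximation is valid.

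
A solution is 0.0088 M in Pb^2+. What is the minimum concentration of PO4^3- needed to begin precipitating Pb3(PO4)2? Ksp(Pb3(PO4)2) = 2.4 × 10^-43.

Pb3(PO4)2(s) ⇌ 3 Pb^2+ + 2 PO4^3-
Ksp = [Pb^2+]^3[PO4^3-]^2
Precipitation begins when Q = Ksp. With [Pb^2+] = 0.0088 M:
2.4 × 10^-43 = (0.0088)^3 × [PO4^3-]^2
[PO4^3-] = (2.4 × 10^-43 / 6.81 × 10^-7)^(1/2) = 5.9 × 10^-19 M

[PO4^3-] = 5.9 × 10^-19 M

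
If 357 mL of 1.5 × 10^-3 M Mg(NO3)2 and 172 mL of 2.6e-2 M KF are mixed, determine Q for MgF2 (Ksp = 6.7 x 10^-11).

Total volume = 357 + 172 = 529 mL.
[Mg^2+] = 1.5 × 10^-3 × (357/529) = 1.01 × 10^-3 M
[F^-] = 2.6 × 10^-2 × (172/529) = 8.45 × 10^-3 M
MgF2(s) ⇌ Mg^2+(aq) + 2 F^-(aq), so Q = [Mg^2+][F^-]^2
Q = (1.01 × 10^-3)(8.45 x 10^-3)^2 = 7.2 × 10^-8
Q > Ksp, so MgF2 will precipitate.

Q ≈ 7.2 × 10^-8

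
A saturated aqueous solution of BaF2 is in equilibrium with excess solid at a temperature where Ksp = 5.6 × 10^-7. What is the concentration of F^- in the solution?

[F^-] ≈ 0.010 M

BaF2(s) <=> Ba^2+(aq) + 2 F^-(aq)
Ksp = [Ba^2+][F^-]^2
With molar solubility s: [Ba^2+] = s, [F^-] = 2s.
Ksp = s(2s)^2 = 4s^3
s^3 = 5.6 × 10^-7 / 4, so s = 5.19 × 10^-3 M
[F^-] = 2s = 1.0 × 10^-2 M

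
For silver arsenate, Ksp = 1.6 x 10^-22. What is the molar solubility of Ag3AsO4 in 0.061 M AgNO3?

Ag3AsO4(s) ⇌ 3 Ag^+ + AsO4^3-
Ksp = [Ag^+]^3[AsO4^3-]
If s mol/L dissolves here, [Ag^+] = 0.061 + 3s ≈ 0.061, [AsO4^3-] = s (common-ion effect: Ag^+ is already 0.061 M).
Ksp ≈ (0.061)^3 × s
s = 7.0 × 10^-19 M
Check: 3s = 2.1 x 10^-18 ≪ 0.061, so the approximation is valid.

s ≈ 7.0 x 10^-19 M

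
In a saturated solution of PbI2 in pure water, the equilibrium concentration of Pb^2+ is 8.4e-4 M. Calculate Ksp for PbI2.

2.4 × 10^-9

PbI2(s) ⇌ Pb^2+(aq) + 2 I^-(aq)
Stoichiometry gives [I^-] = (2/1)[Pb^2+] = 1.68 × 10^-3 M.
Ksp = [Pb^2+][I^-]^2
Ksp = 8.4 × 10^-4 × (1.68 × 10^-3)^2 = 2.4 × 10^-9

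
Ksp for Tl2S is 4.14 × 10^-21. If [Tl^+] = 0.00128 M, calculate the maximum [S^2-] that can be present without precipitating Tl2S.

[S^2-] ≈ 2.53 × 10^-15 M

Tl2S(s) ⇌ 2 Tl^+(aq) + S^2-(aq)
Ksp = [Tl^+]^2[S^2-]
Precipitation begins when Q = Ksp. With [Tl^+] = 0.00128 M:
4.14 × 10^-21 = (0.00128)^2 × [S^2-]
[S^2-] = (4.14 × 10^-21 / 1.638 x 10^-6) = 2.53 × 10^-15 M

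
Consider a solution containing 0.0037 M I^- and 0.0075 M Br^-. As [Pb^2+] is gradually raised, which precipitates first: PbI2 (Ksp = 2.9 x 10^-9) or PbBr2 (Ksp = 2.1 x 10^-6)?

Precipitation of each salt starts when its ion product equals its Ksp.
For PbI2: 2.9 x 10^-9 = (0.0037)^2 × [Pb^2+]  ⇒  [Pb^2+] = 2.1 x 10^-4 M.
For PbBr2: 2.1 x 10^-6 = (0.0075)^2 × [Pb^2+]  ⇒  [Pb^2+] = 3.7 x 10^-2 M.
The salt with the lower threshold [Pb^2+] precipitates first: PbI2.

PbI2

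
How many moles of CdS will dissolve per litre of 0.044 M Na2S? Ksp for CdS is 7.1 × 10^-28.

CdS(s) ⇌ Cd^2+(aq) + S^2-(aq)
Ksp = [Cd^2+][S^2-]
Let s be the molar solubility in this solution. [Cd^2+] = s, [S^2-] = 0.044 + s ≈ 0.044 (common-ion effect: S^2- is already 0.044 M).
Ksp ≈ s × 0.044
s = 1.6 x 10^-26 M
Check: s = 1.6 × 10^-26 ≪ 0.044, so the approximation is valid.

1.6e-26 M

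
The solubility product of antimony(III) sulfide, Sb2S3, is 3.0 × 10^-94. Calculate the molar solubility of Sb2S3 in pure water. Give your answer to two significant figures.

Sb2S3(s) ⇌ 2 Sb^3+(aq) + 3 S^2-(aq)
Ksp = [Sb^3+]^2[S^2-]^3
For each mole of Sb2S3 that dissolves: [Sb^3+] = 2s, [S^2-] = 3s.
Substituting: Ksp = (2s)^2(3s)^3 = 108s^5
s^5 = 3.0 × 10^-94 / 108, so s = 7.7 × 10^-20 M

7.7e-20 M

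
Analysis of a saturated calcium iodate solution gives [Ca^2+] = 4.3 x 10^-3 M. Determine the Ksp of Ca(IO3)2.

Ca(IO3)2(s) ⇌ Ca^2+ + 2 IO3^-
Stoichiometry gives [IO3^-] = (2/1)[Ca^2+] = 8.60 × 10^-3 M.
Ksp = [Ca^2+][IO3^-]^2
Ksp = 4.3 × 10^-3 × (8.60 × 10^-3)^2 = 3.2 × 10^-7

Ksp = 3.2 × 10^-7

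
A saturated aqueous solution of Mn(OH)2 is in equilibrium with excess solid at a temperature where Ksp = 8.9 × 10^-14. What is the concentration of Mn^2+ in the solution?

Mn(OH)2(s) ⇌ Mn^2+(aq) + 2 OH^-(aq)
Ksp = [Mn^2+][OH^-]^2
Let s = molar solubility. Then [Mn^2+] = s and [OH^-] = 2s.
Ksp = s(2s)^2 = 4s^3
Solving, s = (8.9 × 10^-14/4)^(1/3) = 2.81 x 10^-5 M
[Mn^2+] = s = 2.8 × 10^-5 M

2.8e-5 M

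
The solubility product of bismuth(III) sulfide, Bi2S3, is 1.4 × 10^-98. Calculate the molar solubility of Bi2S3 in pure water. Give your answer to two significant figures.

Bi2S3(s) ⇌ 2 Bi^3+(aq) + 3 S^2-(aq)
Ksp = [Bi^3+]^2[S^2-]^3
Let s = molar solubility. Then [Bi^3+] = 2s and [S^2-] = 3s.
Substituting: Ksp = (2s)^2(3s)^3 = 108s^5
s = (1.4 × 10^-98 / 108)^(1/5) = 1.1 x 10^-20 M

s ≈ 1.1e-20 M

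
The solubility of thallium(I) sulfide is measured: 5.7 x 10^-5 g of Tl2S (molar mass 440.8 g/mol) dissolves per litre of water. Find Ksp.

8.6 × 10^-21

Molar solubility s = (5.7 × 10^-5 g/L) / (440.8 g/mol) = 1.29 x 10^-7 M.
Tl2S(s) <=> 2 Tl^+ + S^2-
Let s = molar solubility. Then [Tl^+] = 2s and [S^2-] = s.
Ksp = [Tl^+]^2[S^2-]
Ksp = (2s)^2s = 4s^3
With s = 1.29 × 10^-7: Ksp = 8.6 × 10^-21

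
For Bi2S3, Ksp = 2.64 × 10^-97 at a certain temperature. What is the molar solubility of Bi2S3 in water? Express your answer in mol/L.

Bi2S3(s) ⇌ 2 Bi^3+ + 3 S^2-
Ksp = [Bi^3+]^2[S^2-]^3
Let s = molar solubility. Then [Bi^3+] = 2s and [S^2-] = 3s.
Ksp = (2s)^2(3s)^3 = 108s^5
s^5 = 2.64 × 10^-97 / 108, so s = 1.90 x 10^-20 M

s ≈ 1.90 × 10^-20 M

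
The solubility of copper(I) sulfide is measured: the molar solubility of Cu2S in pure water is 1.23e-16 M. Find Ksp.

Cu2S(s) ⇌ 2 Cu^+ + S^2-
For each mole of Cu2S that dissolves: [Cu^+] = 2s, [S^2-] = s.
Ksp = [Cu^+]^2[S^2-]
Ksp = (2s)^2s = 4s^3
With s = 1.23 x 10^-16: Ksp = 7.44 × 10^-48

Ksp ≈ 7.44e-48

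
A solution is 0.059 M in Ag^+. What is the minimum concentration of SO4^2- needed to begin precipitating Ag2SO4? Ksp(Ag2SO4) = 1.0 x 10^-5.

[SO4^2-] ≈ 2.9 x 10^-3 M

Ag2SO4(s) ⇌ 2 Ag^+(aq) + SO4^2-(aq)
Ksp = [Ag^+]^2[SO4^2-]
Precipitation begins when Q = Ksp. With [Ag^+] = 0.059 M:
1.0 x 10^-5 = (0.059)^2 × [SO4^2-]
[SO4^2-] = (1.0 x 10^-5 / 3.48 x 10^-3) = 2.9 x 10^-3 M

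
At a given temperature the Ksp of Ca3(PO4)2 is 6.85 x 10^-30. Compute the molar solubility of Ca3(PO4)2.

s = 5.76 × 10^-7 M

Ca3(PO4)2(s) ⇌ 3 Ca^2+(aq) + 2 PO4^3-(aq)
Ksp = [Ca^2+]^3[PO4^3-]^2
For each mole of Ca3(PO4)2 that dissolves: [Ca^2+] = 3s, [PO4^3-] = 2s.
So Ksp = (3s)^3 × (2s)^2 = 108s^5
s^5 = 6.85 x 10^-30 / 108, so s = 5.76 × 10^-7 M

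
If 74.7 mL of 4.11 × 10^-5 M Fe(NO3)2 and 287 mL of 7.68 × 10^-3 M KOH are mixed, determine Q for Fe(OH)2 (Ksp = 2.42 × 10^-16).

Total volume = 74.7 + 287 = 361.7 mL.
[Fe^2+] = 4.11 × 10^-5 × (74.7/361.7) = 8.488 × 10^-6 M
[OH^-] = 7.68 × 10^-3 × (287/361.7) = 6.094 x 10^-3 M
Fe(OH)2(s) ⇌ Fe^2+(aq) + 2 OH^-(aq), so Q = [Fe^2+][OH^-]^2
Q = (8.488 × 10^-6)(6.094 × 10^-3)^2 = 3.15 × 10^-10
Q > Ksp, so Fe(OH)2 will precipitate.

Q ≈ 3.15 x 10^-10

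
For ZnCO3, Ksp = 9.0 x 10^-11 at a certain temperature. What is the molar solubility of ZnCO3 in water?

ZnCO3(s) ⇌ Zn^2+(aq) + CO3^2-(aq)
Ksp = [Zn^2+][CO3^2-]
Let s = molar solubility. Then [Zn^2+] = s and [CO3^2-] = s.
Ksp = s × s = s^2
s = √(9.0 x 10^-11) = 9.5 x 10^-6 M

9.5 x 10^-6 M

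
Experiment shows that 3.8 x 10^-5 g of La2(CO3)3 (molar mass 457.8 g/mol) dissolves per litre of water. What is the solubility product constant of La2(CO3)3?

Molar solubility s = (3.8 × 10^-5 g/L) / (457.8 g/mol) = 8.30 × 10^-8 M.
La2(CO3)3(s) ⇌ 2 La^3+(aq) + 3 CO3^2-(aq)
With molar solubility s: [La^3+] = 2s, [CO3^2-] = 3s.
Ksp = [La^3+]^2[CO3^2-]^3
So Ksp = (2s)^2 × (3s)^3 = 108s^5
Ksp = 108 × (8.30 x 10^-8)^5 = 4.3 x 10^-34

Ksp ≈ 4.3e-34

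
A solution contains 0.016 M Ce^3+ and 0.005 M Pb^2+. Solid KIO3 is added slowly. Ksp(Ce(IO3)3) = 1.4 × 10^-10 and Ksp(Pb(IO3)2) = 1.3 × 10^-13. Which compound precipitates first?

Pb(IO3)2

Precipitation of each salt starts when its ion product equals its Ksp.
For Ce(IO3)3: 1.4 × 10^-10 = 0.016 × [IO3^-]^3  ⇒  [IO3^-] = 2.1 × 10^-3 M.
For Pb(IO3)2: 1.3 × 10^-13 = 0.005 × [IO3^-]^2  ⇒  [IO3^-] = 5.1 × 10^-6 M.
The salt with the lower threshold [IO3^-] precipitates first: Pb(IO3)2.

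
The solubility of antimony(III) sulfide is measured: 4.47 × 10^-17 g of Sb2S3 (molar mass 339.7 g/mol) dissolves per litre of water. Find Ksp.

Ksp ≈ 4.26 x 10^-93

Molar solubility s = (4.47 x 10^-17 g/L) / (339.7 g/mol) = 1.316 × 10^-19 M.
Sb2S3(s) ⇌ 2 Sb^3+(aq) + 3 S^2-(aq)
Let s = molar solubility. Then [Sb^3+] = 2s and [S^2-] = 3s.
Ksp = [Sb^3+]^2[S^2-]^3
So Ksp = (2s)^2 × (3s)^3 = 108s^5
With s = 1.316 × 10^-19: Ksp = 4.26 x 10^-93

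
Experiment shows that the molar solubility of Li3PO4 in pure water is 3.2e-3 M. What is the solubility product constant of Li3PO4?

Li3PO4(s) <=> 3 Li^+ + PO4^3-
With molar solubility s: [Li^+] = 3s, [PO4^3-] = s.
Ksp = [Li^+]^3[PO4^3-]
Substituting: Ksp = (3s)^3s = 27s^4
Ksp = 27 × (3.2 × 10^-3)^4 = 2.8 x 10^-9

Ksp = 2.8 x 10^-9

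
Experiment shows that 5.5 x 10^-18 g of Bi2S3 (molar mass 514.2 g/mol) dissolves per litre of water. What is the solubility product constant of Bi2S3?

Molar solubility s = (5.5 × 10^-18 g/L) / (514.2 g/mol) = 1.07 × 10^-20 M.
Bi2S3(s) <=> 2 Bi^3+ + 3 S^2-
If s mol/L of Bi2S3 dissolves, [Bi^3+] = 2s and [S^2-] = 3s.
Ksp = [Bi^3+]^2[S^2-]^3
Substituting: Ksp = (2s)^2(3s)^3 = 108s^5
With s = 1.07 x 10^-20: Ksp = 1.5 x 10^-98

Ksp = 1.5 × 10^-98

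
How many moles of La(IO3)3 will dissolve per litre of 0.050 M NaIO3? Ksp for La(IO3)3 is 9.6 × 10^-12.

La(IO3)3(s) ⇌ La^3+ + 3 IO3^-
Ksp = [La^3+][IO3^-]^3
Let s = moles of La(IO3)3 that dissolve per litre. [La^3+] = s, [IO3^-] = 0.050 + 3s ≈ 0.050 (common-ion effect: IO3^- is already 0.050 M).
Ksp ≈ s × (0.050)^3
s = 7.7 × 10^-8 M
Check: 3s = 2.3 x 10^-7 ≪ 0.050, so the approximation is valid.

7.7 × 10^-8 M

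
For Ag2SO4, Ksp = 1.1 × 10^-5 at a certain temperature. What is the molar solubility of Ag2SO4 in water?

s ≈ 1.4e-2 M

Ag2SO4(s) <=> 2 Ag^+ + SO4^2-
Ksp = [Ag^+]^2[SO4^2-]
Let s = molar solubility. Then [Ag^+] = 2s and [SO4^2-] = s.
Ksp = (2s)^2s = 4s^3
s = (1.1 × 10^-5 / 4)^(1/3) = 1.4 x 10^-2 M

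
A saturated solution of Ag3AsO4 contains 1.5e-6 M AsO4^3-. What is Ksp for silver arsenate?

1.4 × 10^-22

Ag3AsO4(s) <=> 3 Ag^+ + AsO4^3-
Stoichiometry gives [Ag^+] = (3/1)[AsO4^3-] = 4.50 x 10^-6 M.
Ksp = [Ag^+]^3[AsO4^3-]
Ksp = (4.50 × 10^-6)^3 × 1.5 × 10^-6 = 1.4 × 10^-22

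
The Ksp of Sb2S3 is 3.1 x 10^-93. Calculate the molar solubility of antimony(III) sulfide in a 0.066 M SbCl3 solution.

s = 3.0e-31 M

Sb2S3(s) ⇌ 2 Sb^3+ + 3 S^2-
Ksp = [Sb^3+]^2[S^2-]^3
If s mol/L dissolves here, [Sb^3+] = 0.066 + 2s ≈ 0.066, [S^2-] = 3s (common-ion effect: Sb^3+ is already 0.066 M).
Ksp ≈ (0.066)^2 × (3s)^3
s = 3.0 × 10^-31 M
Check: 2s = 6.0 × 10^-31 ≪ 0.066, so the approximation is valid.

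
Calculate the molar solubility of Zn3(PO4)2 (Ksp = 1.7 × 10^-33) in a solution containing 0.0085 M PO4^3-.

s ≈ 9.6e-11 M

Zn3(PO4)2(s) ⇌ 3 Zn^2+ + 2 PO4^3-
Ksp = [Zn^2+]^3[PO4^3-]^2
Let s = moles of Zn3(PO4)2 that dissolve per litre. [Zn^2+] = 3s, [PO4^3-] = 0.0085 + 2s ≈ 0.0085 (common-ion effect: PO4^3- is already 0.0085 M).
Ksp ≈ (3s)^3 × (0.0085)^2
s = 9.6 × 10^-11 M
Check: 2s = 1.9 × 10^-10 ≪ 0.0085, so the approximation is valid.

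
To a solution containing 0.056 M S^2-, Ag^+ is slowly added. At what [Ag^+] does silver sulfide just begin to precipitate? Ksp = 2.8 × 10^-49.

[Ag^+] ≈ 2.2 × 10^-24 M

Ag2S(s) ⇌ 2 Ag^+(aq) + S^2-(aq)
Ksp = [Ag^+]^2[S^2-]
Precipitation begins when Q = Ksp. With [S^2-] = 0.056 M:
2.8 × 10^-49 = (0.056) × [Ag^+]^2
[Ag^+] = (2.8 × 10^-49 / 5.6 × 10^-2)^(1/2) = 2.2 × 10^-24 M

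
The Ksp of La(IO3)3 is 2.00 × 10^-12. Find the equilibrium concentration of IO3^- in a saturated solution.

La(IO3)3(s) ⇌ La^3+ + 3 IO3^-
Ksp = [La^3+][IO3^-]^3
With molar solubility s: [La^3+] = s, [IO3^-] = 3s.
Ksp = s(3s)^3 = 27s^4
s = (2.00 × 10^-12 / 27)^(1/4) = 5.217 x 10^-4 M
[IO3^-] = 3s = 1.57 x 10^-3 M

[IO3^-] ≈ 1.57 x 10^-3 M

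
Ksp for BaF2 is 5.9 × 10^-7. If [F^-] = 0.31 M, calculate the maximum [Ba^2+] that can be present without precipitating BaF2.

BaF2(s) ⇌ Ba^2+ + 2 F^-
Ksp = [Ba^2+][F^-]^2
Precipitation begins when Q = Ksp. With [F^-] = 0.31 M:
5.9 × 10^-7 = (0.31)^2 × [Ba^2+]
[Ba^2+] = (5.9 × 10^-7 / 9.61 × 10^-2) = 6.1 × 10^-6 M

[Ba^2+] = 6.1 x 10^-6 M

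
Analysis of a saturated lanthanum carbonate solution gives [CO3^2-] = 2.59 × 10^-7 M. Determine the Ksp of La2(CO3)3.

La2(CO3)3(s) <=> 2 La^3+(aq) + 3 CO3^2-(aq)
Stoichiometry gives [La^3+] = (2/3)[CO3^2-] = 1.727 × 10^-7 M.
Ksp = [La^3+]^2[CO3^2-]^3
Ksp = (1.727 x 10^-7)^2 × (2.59 × 10^-7)^3 = 5.18 x 10^-34

5.18 × 10^-34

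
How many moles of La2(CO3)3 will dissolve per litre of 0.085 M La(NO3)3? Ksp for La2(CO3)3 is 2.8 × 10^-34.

La2(CO3)3(s) <=> 2 La^3+ + 3 CO3^2-
Ksp = [La^3+]^2[CO3^2-]^3
If s mol/L dissolves here, [La^3+] = 0.085 + 2s ≈ 0.085, [CO3^2-] = 3s (Ksp is small, so little additional dissolves).
Ksp ≈ (0.085)^2 × (3s)^3
s = 1.1 × 10^-11 M
Check: 2s = 2.3 × 10^-11 ≪ 0.085, so the approximation is valid.

1.1 × 10^-11 M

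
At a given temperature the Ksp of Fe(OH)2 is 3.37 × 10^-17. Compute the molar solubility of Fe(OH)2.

Fe(OH)2(s) ⇌ Fe^2+(aq) + 2 OH^-(aq)
Ksp = [Fe^2+][OH^-]^2
With molar solubility s: [Fe^2+] = s, [OH^-] = 2s.
Ksp = s(2s)^2 = 4s^3
Solving, s = (3.37 × 10^-17/4)^(1/3) = 2.03 × 10^-6 M

s = 2.03e-6 M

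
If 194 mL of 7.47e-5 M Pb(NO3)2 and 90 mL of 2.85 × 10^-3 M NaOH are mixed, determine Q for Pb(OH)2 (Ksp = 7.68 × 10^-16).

Total volume = 194 + 90 = 284 mL.
[Pb^2+] = 7.47 × 10^-5 × (194/284) = 5.103 × 10^-5 M
[OH^-] = 2.85 × 10^-3 × (90/284) = 9.032 x 10^-4 M
Pb(OH)2(s) ⇌ Pb^2+(aq) + 2 OH^-(aq), so Q = [Pb^2+][OH^-]^2
Q = (5.103 × 10^-5)(9.032 × 10^-4)^2 = 4.16 × 10^-11
Q > Ksp, so Pb(OH)2 will precipitate.

4.16 × 10^-11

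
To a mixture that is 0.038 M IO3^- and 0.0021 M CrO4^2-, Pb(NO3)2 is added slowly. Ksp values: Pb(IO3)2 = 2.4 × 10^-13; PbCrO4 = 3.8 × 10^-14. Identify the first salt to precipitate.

Precipitation of each salt starts when its ion product equals its Ksp.
For Pb(IO3)2: 2.4 × 10^-13 = (0.038)^2 × [Pb^2+]  ⇒  [Pb^2+] = 1.7 x 10^-10 M.
For PbCrO4: 3.8 × 10^-14 = 0.0021 × [Pb^2+]  ⇒  [Pb^2+] = 1.8 x 10^-11 M.
The salt with the lower threshold [Pb^2+] precipitates first: PbCrO4.

PbCrO4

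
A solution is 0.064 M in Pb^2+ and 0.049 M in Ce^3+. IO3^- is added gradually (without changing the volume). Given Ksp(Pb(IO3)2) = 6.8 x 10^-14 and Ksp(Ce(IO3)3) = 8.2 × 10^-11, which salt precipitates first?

Pb(IO3)2

Each salt begins to precipitate when Q = Ksp, i.e. when [IO3^-] reaches its threshold.
For Pb(IO3)2: 6.8 x 10^-14 = 0.064 × [IO3^-]^2  ⇒  [IO3^-] = 1.0 × 10^-6 M.
For Ce(IO3)3: 8.2 × 10^-11 = 0.049 × [IO3^-]^3  ⇒  [IO3^-] = 1.2 x 10^-3 M.
The salt with the lower threshold [IO3^-] precipitates first: Pb(IO3)2.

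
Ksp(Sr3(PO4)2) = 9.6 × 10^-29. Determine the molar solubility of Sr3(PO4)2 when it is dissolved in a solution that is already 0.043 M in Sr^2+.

Sr3(PO4)2(s) ⇌ 3 Sr^2+ + 2 PO4^3-
Ksp = [Sr^2+]^3[PO4^3-]^2
If s mol/L dissolves here, [Sr^2+] = 0.043 + 3s ≈ 0.043, [PO4^3-] = 2s (since the Sr^2+ already present dominates).
Ksp ≈ (0.043)^3 × (2s)^2
s = 5.5 × 10^-13 M
Check: 3s = 1.6 × 10^-12 ≪ 0.043, so the approximation is valid.

s = 5.5 × 10^-13 M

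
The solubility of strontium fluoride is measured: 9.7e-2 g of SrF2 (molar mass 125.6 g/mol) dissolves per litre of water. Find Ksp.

Ksp = 1.8e-9

Molar solubility s = (9.7 x 10^-2 g/L) / (125.6 g/mol) = 7.72 × 10^-4 M.
SrF2(s) ⇌ Sr^2+(aq) + 2 F^-(aq)
If s mol/L of SrF2 dissolves, [Sr^2+] = s and [F^-] = 2s.
Ksp = [Sr^2+][F^-]^2
So Ksp = s × (2s)^2 = 4s^3
With s = 7.72 × 10^-4: Ksp = 1.8 × 10^-9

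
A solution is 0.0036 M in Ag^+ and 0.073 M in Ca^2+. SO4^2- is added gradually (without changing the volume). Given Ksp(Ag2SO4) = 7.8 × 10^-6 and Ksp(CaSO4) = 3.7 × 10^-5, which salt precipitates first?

CaSO4

Precipitation of each salt starts when its ion product equals its Ksp.
For Ag2SO4: 7.8 × 10^-6 = (0.0036)^2 × [SO4^2-]  ⇒  [SO4^2-] = 6.0 × 10^-1 M.
For CaSO4: 3.7 × 10^-5 = 0.073 × [SO4^2-]  ⇒  [SO4^2-] = 5.1 x 10^-4 M.
The salt with the lower threshold [SO4^2-] precipitates first: CaSO4.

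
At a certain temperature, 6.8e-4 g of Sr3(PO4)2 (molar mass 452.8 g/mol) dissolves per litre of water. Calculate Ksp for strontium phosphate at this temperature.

Molar solubility s = (6.8 × 10^-4 g/L) / (452.8 g/mol) = 1.50 × 10^-6 M.
Sr3(PO4)2(s) <=> 3 Sr^2+(aq) + 2 PO4^3-(aq)
For each mole of Sr3(PO4)2 that dissolves: [Sr^2+] = 3s, [PO4^3-] = 2s.
Ksp = [Sr^2+]^3[PO4^3-]^2
Ksp = (3s)^3(2s)^2 = 108s^5
Ksp = 108 × (1.50 × 10^-6)^5 = 8.2 × 10^-28

8.2 x 10^-28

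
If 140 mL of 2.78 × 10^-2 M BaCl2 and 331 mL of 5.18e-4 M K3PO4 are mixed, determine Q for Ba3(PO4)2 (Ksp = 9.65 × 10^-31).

7.48e-14

Total volume = 140 + 331 = 471 mL.
[Ba^2+] = 2.78 × 10^-2 × (140/471) = 8.263 x 10^-3 M
[PO4^3-] = 5.18 × 10^-4 × (331/471) = 3.640 × 10^-4 M
Ba3(PO4)2(s) <=> 3 Ba^2+(aq) + 2 PO4^3-(aq), so Q = [Ba^2+]^3[PO4^3-]^2
Q = (8.263 × 10^-3)^3(3.640 x 10^-4)^2 = 7.48 × 10^-14
Q > Ksp, so Ba3(PO4)2 will precipitate.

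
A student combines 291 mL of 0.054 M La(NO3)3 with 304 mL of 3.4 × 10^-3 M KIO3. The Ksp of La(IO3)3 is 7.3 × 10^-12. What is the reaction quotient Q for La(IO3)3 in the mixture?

Q ≈ 1.4 x 10^-10

Total volume = 291 + 304 = 595 mL.
[La^3+] = 5.4 × 10^-2 × (291/595) = 2.64 x 10^-2 M
[IO3^-] = 3.4 x 10^-3 × (304/595) = 1.74 x 10^-3 M
La(IO3)3(s) ⇌ La^3+(aq) + 3 IO3^-(aq), so Q = [La^3+][IO3^-]^3
Q = (2.64 × 10^-2)(1.74 x 10^-3)^3 = 1.4 x 10^-10
Q > Ksp, so La(IO3)3 will precipitate.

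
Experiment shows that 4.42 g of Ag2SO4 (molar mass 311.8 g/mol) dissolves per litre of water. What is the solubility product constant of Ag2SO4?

Molar solubility s = (4.42 g/L) / (311.8 g/mol) = 1.418 × 10^-2 M.
Ag2SO4(s) ⇌ 2 Ag^+ + SO4^2-
For each mole of Ag2SO4 that dissolves: [Ag^+] = 2s, [SO4^2-] = s.
Ksp = [Ag^+]^2[SO4^2-]
Ksp = (2s)^2s = 4s^3
With s = 1.418 x 10^-2: Ksp = 1.14 × 10^-5

Ksp ≈ 1.14 x 10^-5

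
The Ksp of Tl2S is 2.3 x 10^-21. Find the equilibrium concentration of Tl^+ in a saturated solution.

Tl2S(s) ⇌ 2 Tl^+(aq) + S^2-(aq)
Ksp = [Tl^+]^2[S^2-]
With molar solubility s: [Tl^+] = 2s, [S^2-] = s.
Ksp = (2s)^2s = 4s^3
s^3 = 2.3 x 10^-21 / 4, so s = 8.32 x 10^-8 M
[Tl^+] = 2s = 1.7 × 10^-7 M

1.7 × 10^-7 M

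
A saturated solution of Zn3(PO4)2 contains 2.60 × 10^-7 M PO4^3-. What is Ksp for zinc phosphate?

Zn3(PO4)2(s) <=> 3 Zn^2+(aq) + 2 PO4^3-(aq)
Stoichiometry gives [Zn^2+] = (3/2)[PO4^3-] = 3.900 × 10^-7 M.
Ksp = [Zn^2+]^3[PO4^3-]^2
Ksp = (3.900 x 10^-7)^3 × (2.60 × 10^-7)^2 = 4.01 × 10^-33

Ksp = 4.01e-33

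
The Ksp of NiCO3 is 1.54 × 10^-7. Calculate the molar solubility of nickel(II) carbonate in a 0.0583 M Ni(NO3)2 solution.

s = 2.64 × 10^-6 M

NiCO3(s) <=> Ni^2+ + CO3^2-
Ksp = [Ni^2+][CO3^2-]
Let s be the molar solubility in this solution. [Ni^2+] = 0.0583 + s ≈ 0.0583, [CO3^2-] = s (common-ion effect: Ni^2+ is already 0.0583 M).
Ksp ≈ 0.0583 × s
s = 2.64 × 10^-6 M
Check: s = 2.6 × 10^-6 ≪ 0.0583, so the approximation is valid.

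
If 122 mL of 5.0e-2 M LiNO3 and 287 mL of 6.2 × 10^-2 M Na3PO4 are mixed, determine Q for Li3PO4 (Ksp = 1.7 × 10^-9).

Total volume = 122 + 287 = 409 mL.
[Li^+] = 5.0 x 10^-2 × (122/409) = 1.49 × 10^-2 M
[PO4^3-] = 6.2 × 10^-2 × (287/409) = 4.35 × 10^-2 M
Li3PO4(s) <=> 3 Li^+ + PO4^3-, so Q = [Li^+]^3[PO4^3-]
Q = (1.49 × 10^-2)^3(4.35 x 10^-2) = 1.4 x 10^-7
Q > Ksp, so Li3PO4 will precipitate.

Q ≈ 1.4 × 10^-7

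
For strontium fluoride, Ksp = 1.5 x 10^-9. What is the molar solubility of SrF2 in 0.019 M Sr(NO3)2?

SrF2(s) ⇌ Sr^2+ + 2 F^-
Ksp = [Sr^2+][F^-]^2
Let s be the molar solubility in this solution. [Sr^2+] = 0.019 + s ≈ 0.019, [F^-] = 2s (common-ion effect: Sr^2+ is already 0.019 M).
Ksp ≈ 0.019 × (2s)^2
s = 1.4 × 10^-4 M
Check: s = 1.4 × 10^-4 ≪ 0.019, so the approximation is valid.

1.4e-4 M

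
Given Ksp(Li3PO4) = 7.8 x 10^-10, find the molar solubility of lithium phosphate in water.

2.3 × 10^-3 M

Li3PO4(s) ⇌ 3 Li^+ + PO4^3-
Ksp = [Li^+]^3[PO4^3-]
With molar solubility s: [Li^+] = 3s, [PO4^3-] = s.
So Ksp = (3s)^3 × s = 27s^4
s^4 = 7.8 x 10^-10 / 27, so s = 2.3 × 10^-3 M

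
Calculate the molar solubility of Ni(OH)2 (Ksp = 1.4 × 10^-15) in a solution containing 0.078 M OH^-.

s ≈ 2.3e-13 M

Ni(OH)2(s) ⇌ Ni^2+ + 2 OH^-
Ksp = [Ni^2+][OH^-]^2
Let s be the molar solubility in this solution. [Ni^2+] = s, [OH^-] = 0.078 + 2s ≈ 0.078 (since the OH^- already present dominates).
Ksp ≈ s × (0.078)^2
s = 2.3 x 10^-13 M
Check: 2s = 4.6 × 10^-13 ≪ 0.078, so the approximation is valid.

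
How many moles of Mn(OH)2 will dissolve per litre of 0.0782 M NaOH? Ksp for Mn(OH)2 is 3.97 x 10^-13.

s ≈ 6.49 x 10^-11 M

Mn(OH)2(s) ⇌ Mn^2+ + 2 OH^-
Ksp = [Mn^2+][OH^-]^2
If s mol/L dissolves here, [Mn^2+] = s, [OH^-] = 0.0782 + 2s ≈ 0.0782 (since OH^- from NaOH dominates).
Ksp ≈ s × (0.0782)^2
s = 6.49 x 10^-11 M
Check: 2s = 1.3 × 10^-10 ≪ 0.0782, so the approximation is valid.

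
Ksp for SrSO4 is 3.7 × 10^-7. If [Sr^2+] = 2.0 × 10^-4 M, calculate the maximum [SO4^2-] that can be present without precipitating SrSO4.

[SO4^2-] = 1.9e-3 M

SrSO4(s) ⇌ Sr^2+(aq) + SO4^2-(aq)
Ksp = [Sr^2+][SO4^2-]
Precipitation begins when Q = Ksp. With [Sr^2+] = 2.0 × 10^-4 M:
3.7 × 10^-7 = (2.0 × 10^-4) × [SO4^2-]
[SO4^2-] = (3.7 × 10^-7 / 2.0 × 10^-4) = 1.9 x 10^-3 M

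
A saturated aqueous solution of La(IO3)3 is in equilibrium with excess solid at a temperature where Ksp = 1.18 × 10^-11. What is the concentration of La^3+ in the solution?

La(IO3)3(s) ⇌ La^3+ + 3 IO3^-
Ksp = [La^3+][IO3^-]^3
Let s = molar solubility. Then [La^3+] = s and [IO3^-] = 3s.
Ksp = s(3s)^3 = 27s^4
s^4 = 1.18 × 10^-11 / 27, so s = 8.131 × 10^-4 M
[La^3+] = s = 8.13 x 10^-4 M

[La^3+] = 8.13 × 10^-4 M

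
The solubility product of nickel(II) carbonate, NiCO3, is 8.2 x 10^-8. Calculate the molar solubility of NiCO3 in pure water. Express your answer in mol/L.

s = 2.9 x 10^-4 M

NiCO3(s) ⇌ Ni^2+ + CO3^2-
Ksp = [Ni^2+][CO3^2-]
Let s = molar solubility. Then [Ni^2+] = s and [CO3^2-] = s.
Ksp = s × s = s^2
s = √(8.2 x 10^-8) = 2.9 × 10^-4 M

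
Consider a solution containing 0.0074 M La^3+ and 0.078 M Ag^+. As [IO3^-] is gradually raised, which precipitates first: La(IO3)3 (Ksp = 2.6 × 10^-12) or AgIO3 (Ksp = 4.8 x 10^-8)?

AgIO3

Each salt begins to precipitate when Q = Ksp, i.e. when [IO3^-] reaches its threshold.
For La(IO3)3: 2.6 × 10^-12 = 0.0074 × [IO3^-]^3  ⇒  [IO3^-] = 7.1 × 10^-4 M.
For AgIO3: 4.8 x 10^-8 = 0.078 × [IO3^-]  ⇒  [IO3^-] = 6.2 × 10^-7 M.
The salt with the lower threshold [IO3^-] precipitates first: AgIO3.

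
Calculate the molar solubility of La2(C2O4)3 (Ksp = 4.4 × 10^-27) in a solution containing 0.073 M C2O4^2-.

s ≈ 1.7e-12 M

La2(C2O4)3(s) ⇌ 2 La^3+ + 3 C2O4^2-
Ksp = [La^3+]^2[C2O4^2-]^3
Let s = moles of La2(C2O4)3 that dissolve per litre. [La^3+] = 2s, [C2O4^2-] = 0.073 + 3s ≈ 0.073 (Ksp is small, so little additional dissolves).
Ksp ≈ (2s)^2 × (0.073)^3
s = 1.7 × 10^-12 M
Check: 3s = 5.0 × 10^-12 ≪ 0.073, so the approximation is valid.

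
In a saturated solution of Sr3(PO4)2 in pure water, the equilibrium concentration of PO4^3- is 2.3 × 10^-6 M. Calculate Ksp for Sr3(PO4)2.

Sr3(PO4)2(s) ⇌ 3 Sr^2+ + 2 PO4^3-
Stoichiometry gives [Sr^2+] = (3/2)[PO4^3-] = 3.45 x 10^-6 M.
Ksp = [Sr^2+]^3[PO4^3-]^2
Ksp = (3.45 × 10^-6)^3 × (2.3 x 10^-6)^2 = 2.2 × 10^-28

Ksp = 2.2 × 10^-28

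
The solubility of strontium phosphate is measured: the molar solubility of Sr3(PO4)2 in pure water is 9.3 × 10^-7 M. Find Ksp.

Sr3(PO4)2(s) <=> 3 Sr^2+ + 2 PO4^3-
With molar solubility s: [Sr^2+] = 3s, [PO4^3-] = 2s.
Ksp = [Sr^2+]^3[PO4^3-]^2
So Ksp = (3s)^3 × (2s)^2 = 108s^5
With s = 9.3 × 10^-7: Ksp = 7.5 × 10^-29

Ksp ≈ 7.5e-29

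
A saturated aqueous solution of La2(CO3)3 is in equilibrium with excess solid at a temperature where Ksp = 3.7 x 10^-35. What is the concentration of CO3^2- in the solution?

[CO3^2-] = 1.5 x 10^-7 M

La2(CO3)3(s) <=> 2 La^3+(aq) + 3 CO3^2-(aq)
Ksp = [La^3+]^2[CO3^2-]^3
With molar solubility s: [La^3+] = 2s, [CO3^2-] = 3s.
Substituting: Ksp = (2s)^2(3s)^3 = 108s^5
s^5 = 3.7 x 10^-35 / 108, so s = 5.09 × 10^-8 M
[CO3^2-] = 3s = 1.5 x 10^-7 M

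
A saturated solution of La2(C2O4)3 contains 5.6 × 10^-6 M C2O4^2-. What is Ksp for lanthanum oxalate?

Ksp = 2.4 × 10^-27

La2(C2O4)3(s) ⇌ 2 La^3+ + 3 C2O4^2-
Stoichiometry gives [La^3+] = (2/3)[C2O4^2-] = 3.73 × 10^-6 M.
Ksp = [La^3+]^2[C2O4^2-]^3
Ksp = (3.73 x 10^-6)^2 × (5.6 × 10^-6)^3 = 2.4 × 10^-27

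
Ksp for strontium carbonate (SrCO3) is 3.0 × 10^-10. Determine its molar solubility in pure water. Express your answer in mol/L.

SrCO3(s) <=> Sr^2+(aq) + CO3^2-(aq)
Ksp = [Sr^2+][CO3^2-]
For each mole of SrCO3 that dissolves: [Sr^2+] = s, [CO3^2-] = s.
Ksp = s × s = s^2
s = (3.0 × 10^-10)^(1/2) = 1.7 x 10^-5 M

s = 1.7 x 10^-5 M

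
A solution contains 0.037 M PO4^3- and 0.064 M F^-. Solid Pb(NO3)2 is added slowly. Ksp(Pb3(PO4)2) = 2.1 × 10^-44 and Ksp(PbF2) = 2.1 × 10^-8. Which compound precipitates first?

Pb3(PO4)2

Each salt begins to precipitate when Q = Ksp, i.e. when [Pb^2+] reaches its threshold.
For Pb3(PO4)2: 2.1 × 10^-44 = (0.037)^2 × [Pb^2+]^3  ⇒  [Pb^2+] = 2.5 x 10^-14 M.
For PbF2: 2.1 × 10^-8 = (0.064)^2 × [Pb^2+]  ⇒  [Pb^2+] = 5.1 × 10^-6 M.
The salt with the lower threshold [Pb^2+] precipitates first: Pb3(PO4)2.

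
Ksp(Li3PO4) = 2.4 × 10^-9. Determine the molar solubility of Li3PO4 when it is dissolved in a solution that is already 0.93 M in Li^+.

Li3PO4(s) ⇌ 3 Li^+ + PO4^3-
Ksp = [Li^+]^3[PO4^3-]
Let s be the molar solubility in this solution. [Li^+] = 0.93 + 3s ≈ 0.93, [PO4^3-] = s (Ksp is small, so little additional dissolves).
Ksp ≈ (0.93)^3 × s
s = 3.0 × 10^-9 M
Check: 3s = 9.0 x 10^-9 ≪ 0.93, so the approximation is valid.

s = 3.0 x 10^-9 M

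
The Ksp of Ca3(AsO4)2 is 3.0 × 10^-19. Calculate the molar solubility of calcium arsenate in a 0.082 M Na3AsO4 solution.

Ca3(AsO4)2(s) ⇌ 3 Ca^2+(aq) + 2 AsO4^3-(aq)
Ksp = [Ca^2+]^3[AsO4^3-]^2
Let s be the molar solubility in this solution. [Ca^2+] = 3s, [AsO4^3-] = 0.082 + 2s ≈ 0.082 (since AsO4^3- from Na3AsO4 dominates).
Ksp ≈ (3s)^3 × (0.082)^2
s = 1.2 x 10^-6 M
Check: 2s = 2.4 × 10^-6 ≪ 0.082, so the approximation is valid.

s = 1.2e-6 M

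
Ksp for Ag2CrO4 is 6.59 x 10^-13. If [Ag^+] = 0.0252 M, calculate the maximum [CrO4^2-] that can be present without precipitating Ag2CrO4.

Ag2CrO4(s) ⇌ 2 Ag^+ + CrO4^2-
Ksp = [Ag^+]^2[CrO4^2-]
Precipitation begins when Q = Ksp. With [Ag^+] = 0.0252 M:
6.59 x 10^-13 = (0.0252)^2 × [CrO4^2-]
[CrO4^2-] = (6.59 x 10^-13 / 6.350 x 10^-4) = 1.04 x 10^-9 M

1.04 × 10^-9 M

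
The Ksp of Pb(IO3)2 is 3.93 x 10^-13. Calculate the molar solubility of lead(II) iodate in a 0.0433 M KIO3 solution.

Pb(IO3)2(s) <=> Pb^2+ + 2 IO3^-
Ksp = [Pb^2+][IO3^-]^2
Let s = moles of Pb(IO3)2 that dissolve per litre. [Pb^2+] = s, [IO3^-] = 0.0433 + 2s ≈ 0.0433 (since IO3^- from KIO3 dominates).
Ksp ≈ s × (0.0433)^2
s = 2.10 × 10^-10 M
Check: 2s = 4.2 × 10^-10 ≪ 0.0433, so the approximation is valid.

s = 2.10 x 10^-10 M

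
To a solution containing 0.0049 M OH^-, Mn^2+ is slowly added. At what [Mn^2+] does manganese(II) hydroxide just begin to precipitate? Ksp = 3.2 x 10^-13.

[Mn^2+] = 1.3 × 10^-8 M

Mn(OH)2(s) ⇌ Mn^2+ + 2 OH^-
Ksp = [Mn^2+][OH^-]^2
Precipitation begins when Q = Ksp. With [OH^-] = 0.0049 M:
3.2 x 10^-13 = (0.0049)^2 × [Mn^2+]
[Mn^2+] = (3.2 x 10^-13 / 2.40 × 10^-5) = 1.3 × 10^-8 M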